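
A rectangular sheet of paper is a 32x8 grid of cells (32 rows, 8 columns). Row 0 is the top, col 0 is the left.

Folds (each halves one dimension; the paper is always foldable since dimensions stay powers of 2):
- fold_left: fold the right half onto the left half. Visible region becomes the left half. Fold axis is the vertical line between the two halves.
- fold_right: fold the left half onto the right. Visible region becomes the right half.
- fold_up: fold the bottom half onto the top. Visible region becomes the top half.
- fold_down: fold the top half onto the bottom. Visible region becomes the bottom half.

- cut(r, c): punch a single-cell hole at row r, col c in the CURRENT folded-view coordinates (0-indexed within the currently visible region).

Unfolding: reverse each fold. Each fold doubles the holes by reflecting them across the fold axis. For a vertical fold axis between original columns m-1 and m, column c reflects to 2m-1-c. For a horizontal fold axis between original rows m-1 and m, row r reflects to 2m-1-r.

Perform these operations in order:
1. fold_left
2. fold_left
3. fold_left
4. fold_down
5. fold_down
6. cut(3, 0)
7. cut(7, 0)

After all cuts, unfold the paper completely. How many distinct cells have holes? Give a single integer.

Answer: 64

Derivation:
Op 1 fold_left: fold axis v@4; visible region now rows[0,32) x cols[0,4) = 32x4
Op 2 fold_left: fold axis v@2; visible region now rows[0,32) x cols[0,2) = 32x2
Op 3 fold_left: fold axis v@1; visible region now rows[0,32) x cols[0,1) = 32x1
Op 4 fold_down: fold axis h@16; visible region now rows[16,32) x cols[0,1) = 16x1
Op 5 fold_down: fold axis h@24; visible region now rows[24,32) x cols[0,1) = 8x1
Op 6 cut(3, 0): punch at orig (27,0); cuts so far [(27, 0)]; region rows[24,32) x cols[0,1) = 8x1
Op 7 cut(7, 0): punch at orig (31,0); cuts so far [(27, 0), (31, 0)]; region rows[24,32) x cols[0,1) = 8x1
Unfold 1 (reflect across h@24): 4 holes -> [(16, 0), (20, 0), (27, 0), (31, 0)]
Unfold 2 (reflect across h@16): 8 holes -> [(0, 0), (4, 0), (11, 0), (15, 0), (16, 0), (20, 0), (27, 0), (31, 0)]
Unfold 3 (reflect across v@1): 16 holes -> [(0, 0), (0, 1), (4, 0), (4, 1), (11, 0), (11, 1), (15, 0), (15, 1), (16, 0), (16, 1), (20, 0), (20, 1), (27, 0), (27, 1), (31, 0), (31, 1)]
Unfold 4 (reflect across v@2): 32 holes -> [(0, 0), (0, 1), (0, 2), (0, 3), (4, 0), (4, 1), (4, 2), (4, 3), (11, 0), (11, 1), (11, 2), (11, 3), (15, 0), (15, 1), (15, 2), (15, 3), (16, 0), (16, 1), (16, 2), (16, 3), (20, 0), (20, 1), (20, 2), (20, 3), (27, 0), (27, 1), (27, 2), (27, 3), (31, 0), (31, 1), (31, 2), (31, 3)]
Unfold 5 (reflect across v@4): 64 holes -> [(0, 0), (0, 1), (0, 2), (0, 3), (0, 4), (0, 5), (0, 6), (0, 7), (4, 0), (4, 1), (4, 2), (4, 3), (4, 4), (4, 5), (4, 6), (4, 7), (11, 0), (11, 1), (11, 2), (11, 3), (11, 4), (11, 5), (11, 6), (11, 7), (15, 0), (15, 1), (15, 2), (15, 3), (15, 4), (15, 5), (15, 6), (15, 7), (16, 0), (16, 1), (16, 2), (16, 3), (16, 4), (16, 5), (16, 6), (16, 7), (20, 0), (20, 1), (20, 2), (20, 3), (20, 4), (20, 5), (20, 6), (20, 7), (27, 0), (27, 1), (27, 2), (27, 3), (27, 4), (27, 5), (27, 6), (27, 7), (31, 0), (31, 1), (31, 2), (31, 3), (31, 4), (31, 5), (31, 6), (31, 7)]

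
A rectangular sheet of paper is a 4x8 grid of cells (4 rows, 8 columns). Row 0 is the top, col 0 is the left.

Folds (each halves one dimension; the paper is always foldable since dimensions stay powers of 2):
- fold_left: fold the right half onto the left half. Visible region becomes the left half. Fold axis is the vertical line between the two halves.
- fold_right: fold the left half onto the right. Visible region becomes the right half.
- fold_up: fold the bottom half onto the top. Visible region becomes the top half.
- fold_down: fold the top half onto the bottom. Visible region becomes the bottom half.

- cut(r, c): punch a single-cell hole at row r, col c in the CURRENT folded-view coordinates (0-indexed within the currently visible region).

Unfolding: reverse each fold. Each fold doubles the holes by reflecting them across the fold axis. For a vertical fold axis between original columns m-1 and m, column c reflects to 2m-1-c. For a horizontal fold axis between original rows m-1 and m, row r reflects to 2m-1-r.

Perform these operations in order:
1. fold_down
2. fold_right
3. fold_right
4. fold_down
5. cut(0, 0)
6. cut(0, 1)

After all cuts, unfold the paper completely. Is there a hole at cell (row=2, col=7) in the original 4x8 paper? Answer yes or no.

Answer: yes

Derivation:
Op 1 fold_down: fold axis h@2; visible region now rows[2,4) x cols[0,8) = 2x8
Op 2 fold_right: fold axis v@4; visible region now rows[2,4) x cols[4,8) = 2x4
Op 3 fold_right: fold axis v@6; visible region now rows[2,4) x cols[6,8) = 2x2
Op 4 fold_down: fold axis h@3; visible region now rows[3,4) x cols[6,8) = 1x2
Op 5 cut(0, 0): punch at orig (3,6); cuts so far [(3, 6)]; region rows[3,4) x cols[6,8) = 1x2
Op 6 cut(0, 1): punch at orig (3,7); cuts so far [(3, 6), (3, 7)]; region rows[3,4) x cols[6,8) = 1x2
Unfold 1 (reflect across h@3): 4 holes -> [(2, 6), (2, 7), (3, 6), (3, 7)]
Unfold 2 (reflect across v@6): 8 holes -> [(2, 4), (2, 5), (2, 6), (2, 7), (3, 4), (3, 5), (3, 6), (3, 7)]
Unfold 3 (reflect across v@4): 16 holes -> [(2, 0), (2, 1), (2, 2), (2, 3), (2, 4), (2, 5), (2, 6), (2, 7), (3, 0), (3, 1), (3, 2), (3, 3), (3, 4), (3, 5), (3, 6), (3, 7)]
Unfold 4 (reflect across h@2): 32 holes -> [(0, 0), (0, 1), (0, 2), (0, 3), (0, 4), (0, 5), (0, 6), (0, 7), (1, 0), (1, 1), (1, 2), (1, 3), (1, 4), (1, 5), (1, 6), (1, 7), (2, 0), (2, 1), (2, 2), (2, 3), (2, 4), (2, 5), (2, 6), (2, 7), (3, 0), (3, 1), (3, 2), (3, 3), (3, 4), (3, 5), (3, 6), (3, 7)]
Holes: [(0, 0), (0, 1), (0, 2), (0, 3), (0, 4), (0, 5), (0, 6), (0, 7), (1, 0), (1, 1), (1, 2), (1, 3), (1, 4), (1, 5), (1, 6), (1, 7), (2, 0), (2, 1), (2, 2), (2, 3), (2, 4), (2, 5), (2, 6), (2, 7), (3, 0), (3, 1), (3, 2), (3, 3), (3, 4), (3, 5), (3, 6), (3, 7)]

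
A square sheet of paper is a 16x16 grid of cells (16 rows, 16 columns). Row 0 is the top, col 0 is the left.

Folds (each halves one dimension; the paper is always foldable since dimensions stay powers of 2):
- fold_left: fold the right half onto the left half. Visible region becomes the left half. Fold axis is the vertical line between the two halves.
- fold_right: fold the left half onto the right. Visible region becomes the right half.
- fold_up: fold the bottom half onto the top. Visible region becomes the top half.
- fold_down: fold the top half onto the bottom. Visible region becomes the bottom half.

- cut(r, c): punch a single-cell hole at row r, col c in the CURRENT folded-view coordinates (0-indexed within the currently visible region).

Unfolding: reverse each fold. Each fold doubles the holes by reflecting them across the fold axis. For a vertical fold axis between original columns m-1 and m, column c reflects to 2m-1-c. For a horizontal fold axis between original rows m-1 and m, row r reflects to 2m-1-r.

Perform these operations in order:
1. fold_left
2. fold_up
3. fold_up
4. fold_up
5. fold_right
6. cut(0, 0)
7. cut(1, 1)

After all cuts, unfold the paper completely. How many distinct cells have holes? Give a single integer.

Answer: 64

Derivation:
Op 1 fold_left: fold axis v@8; visible region now rows[0,16) x cols[0,8) = 16x8
Op 2 fold_up: fold axis h@8; visible region now rows[0,8) x cols[0,8) = 8x8
Op 3 fold_up: fold axis h@4; visible region now rows[0,4) x cols[0,8) = 4x8
Op 4 fold_up: fold axis h@2; visible region now rows[0,2) x cols[0,8) = 2x8
Op 5 fold_right: fold axis v@4; visible region now rows[0,2) x cols[4,8) = 2x4
Op 6 cut(0, 0): punch at orig (0,4); cuts so far [(0, 4)]; region rows[0,2) x cols[4,8) = 2x4
Op 7 cut(1, 1): punch at orig (1,5); cuts so far [(0, 4), (1, 5)]; region rows[0,2) x cols[4,8) = 2x4
Unfold 1 (reflect across v@4): 4 holes -> [(0, 3), (0, 4), (1, 2), (1, 5)]
Unfold 2 (reflect across h@2): 8 holes -> [(0, 3), (0, 4), (1, 2), (1, 5), (2, 2), (2, 5), (3, 3), (3, 4)]
Unfold 3 (reflect across h@4): 16 holes -> [(0, 3), (0, 4), (1, 2), (1, 5), (2, 2), (2, 5), (3, 3), (3, 4), (4, 3), (4, 4), (5, 2), (5, 5), (6, 2), (6, 5), (7, 3), (7, 4)]
Unfold 4 (reflect across h@8): 32 holes -> [(0, 3), (0, 4), (1, 2), (1, 5), (2, 2), (2, 5), (3, 3), (3, 4), (4, 3), (4, 4), (5, 2), (5, 5), (6, 2), (6, 5), (7, 3), (7, 4), (8, 3), (8, 4), (9, 2), (9, 5), (10, 2), (10, 5), (11, 3), (11, 4), (12, 3), (12, 4), (13, 2), (13, 5), (14, 2), (14, 5), (15, 3), (15, 4)]
Unfold 5 (reflect across v@8): 64 holes -> [(0, 3), (0, 4), (0, 11), (0, 12), (1, 2), (1, 5), (1, 10), (1, 13), (2, 2), (2, 5), (2, 10), (2, 13), (3, 3), (3, 4), (3, 11), (3, 12), (4, 3), (4, 4), (4, 11), (4, 12), (5, 2), (5, 5), (5, 10), (5, 13), (6, 2), (6, 5), (6, 10), (6, 13), (7, 3), (7, 4), (7, 11), (7, 12), (8, 3), (8, 4), (8, 11), (8, 12), (9, 2), (9, 5), (9, 10), (9, 13), (10, 2), (10, 5), (10, 10), (10, 13), (11, 3), (11, 4), (11, 11), (11, 12), (12, 3), (12, 4), (12, 11), (12, 12), (13, 2), (13, 5), (13, 10), (13, 13), (14, 2), (14, 5), (14, 10), (14, 13), (15, 3), (15, 4), (15, 11), (15, 12)]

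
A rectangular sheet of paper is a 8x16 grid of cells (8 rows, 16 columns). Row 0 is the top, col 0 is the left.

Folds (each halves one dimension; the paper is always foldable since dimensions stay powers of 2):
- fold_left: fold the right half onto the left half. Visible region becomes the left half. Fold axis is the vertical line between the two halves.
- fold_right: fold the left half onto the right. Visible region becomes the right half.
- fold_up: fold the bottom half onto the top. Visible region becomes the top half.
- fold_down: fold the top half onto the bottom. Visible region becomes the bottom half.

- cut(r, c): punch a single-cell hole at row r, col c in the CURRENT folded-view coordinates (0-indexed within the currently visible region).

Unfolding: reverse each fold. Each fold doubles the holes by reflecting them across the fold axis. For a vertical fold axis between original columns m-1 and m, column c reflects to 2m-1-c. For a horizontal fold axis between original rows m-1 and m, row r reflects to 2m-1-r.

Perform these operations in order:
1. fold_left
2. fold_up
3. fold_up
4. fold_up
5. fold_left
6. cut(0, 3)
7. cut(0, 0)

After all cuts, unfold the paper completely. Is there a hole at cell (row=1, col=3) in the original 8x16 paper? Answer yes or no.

Answer: yes

Derivation:
Op 1 fold_left: fold axis v@8; visible region now rows[0,8) x cols[0,8) = 8x8
Op 2 fold_up: fold axis h@4; visible region now rows[0,4) x cols[0,8) = 4x8
Op 3 fold_up: fold axis h@2; visible region now rows[0,2) x cols[0,8) = 2x8
Op 4 fold_up: fold axis h@1; visible region now rows[0,1) x cols[0,8) = 1x8
Op 5 fold_left: fold axis v@4; visible region now rows[0,1) x cols[0,4) = 1x4
Op 6 cut(0, 3): punch at orig (0,3); cuts so far [(0, 3)]; region rows[0,1) x cols[0,4) = 1x4
Op 7 cut(0, 0): punch at orig (0,0); cuts so far [(0, 0), (0, 3)]; region rows[0,1) x cols[0,4) = 1x4
Unfold 1 (reflect across v@4): 4 holes -> [(0, 0), (0, 3), (0, 4), (0, 7)]
Unfold 2 (reflect across h@1): 8 holes -> [(0, 0), (0, 3), (0, 4), (0, 7), (1, 0), (1, 3), (1, 4), (1, 7)]
Unfold 3 (reflect across h@2): 16 holes -> [(0, 0), (0, 3), (0, 4), (0, 7), (1, 0), (1, 3), (1, 4), (1, 7), (2, 0), (2, 3), (2, 4), (2, 7), (3, 0), (3, 3), (3, 4), (3, 7)]
Unfold 4 (reflect across h@4): 32 holes -> [(0, 0), (0, 3), (0, 4), (0, 7), (1, 0), (1, 3), (1, 4), (1, 7), (2, 0), (2, 3), (2, 4), (2, 7), (3, 0), (3, 3), (3, 4), (3, 7), (4, 0), (4, 3), (4, 4), (4, 7), (5, 0), (5, 3), (5, 4), (5, 7), (6, 0), (6, 3), (6, 4), (6, 7), (7, 0), (7, 3), (7, 4), (7, 7)]
Unfold 5 (reflect across v@8): 64 holes -> [(0, 0), (0, 3), (0, 4), (0, 7), (0, 8), (0, 11), (0, 12), (0, 15), (1, 0), (1, 3), (1, 4), (1, 7), (1, 8), (1, 11), (1, 12), (1, 15), (2, 0), (2, 3), (2, 4), (2, 7), (2, 8), (2, 11), (2, 12), (2, 15), (3, 0), (3, 3), (3, 4), (3, 7), (3, 8), (3, 11), (3, 12), (3, 15), (4, 0), (4, 3), (4, 4), (4, 7), (4, 8), (4, 11), (4, 12), (4, 15), (5, 0), (5, 3), (5, 4), (5, 7), (5, 8), (5, 11), (5, 12), (5, 15), (6, 0), (6, 3), (6, 4), (6, 7), (6, 8), (6, 11), (6, 12), (6, 15), (7, 0), (7, 3), (7, 4), (7, 7), (7, 8), (7, 11), (7, 12), (7, 15)]
Holes: [(0, 0), (0, 3), (0, 4), (0, 7), (0, 8), (0, 11), (0, 12), (0, 15), (1, 0), (1, 3), (1, 4), (1, 7), (1, 8), (1, 11), (1, 12), (1, 15), (2, 0), (2, 3), (2, 4), (2, 7), (2, 8), (2, 11), (2, 12), (2, 15), (3, 0), (3, 3), (3, 4), (3, 7), (3, 8), (3, 11), (3, 12), (3, 15), (4, 0), (4, 3), (4, 4), (4, 7), (4, 8), (4, 11), (4, 12), (4, 15), (5, 0), (5, 3), (5, 4), (5, 7), (5, 8), (5, 11), (5, 12), (5, 15), (6, 0), (6, 3), (6, 4), (6, 7), (6, 8), (6, 11), (6, 12), (6, 15), (7, 0), (7, 3), (7, 4), (7, 7), (7, 8), (7, 11), (7, 12), (7, 15)]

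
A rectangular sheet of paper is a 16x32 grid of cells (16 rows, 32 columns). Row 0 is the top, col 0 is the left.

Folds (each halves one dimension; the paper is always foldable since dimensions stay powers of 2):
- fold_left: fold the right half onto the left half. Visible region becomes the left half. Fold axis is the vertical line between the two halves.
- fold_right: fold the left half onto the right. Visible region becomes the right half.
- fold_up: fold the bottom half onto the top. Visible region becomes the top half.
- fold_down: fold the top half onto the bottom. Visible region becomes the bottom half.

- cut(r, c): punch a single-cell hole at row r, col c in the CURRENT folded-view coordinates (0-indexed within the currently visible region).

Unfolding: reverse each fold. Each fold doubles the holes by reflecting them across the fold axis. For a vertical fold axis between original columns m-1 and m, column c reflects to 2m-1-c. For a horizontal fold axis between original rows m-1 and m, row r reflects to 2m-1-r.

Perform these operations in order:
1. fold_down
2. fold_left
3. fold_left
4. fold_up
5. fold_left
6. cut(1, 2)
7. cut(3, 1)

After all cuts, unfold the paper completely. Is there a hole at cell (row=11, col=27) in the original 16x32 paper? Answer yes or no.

Op 1 fold_down: fold axis h@8; visible region now rows[8,16) x cols[0,32) = 8x32
Op 2 fold_left: fold axis v@16; visible region now rows[8,16) x cols[0,16) = 8x16
Op 3 fold_left: fold axis v@8; visible region now rows[8,16) x cols[0,8) = 8x8
Op 4 fold_up: fold axis h@12; visible region now rows[8,12) x cols[0,8) = 4x8
Op 5 fold_left: fold axis v@4; visible region now rows[8,12) x cols[0,4) = 4x4
Op 6 cut(1, 2): punch at orig (9,2); cuts so far [(9, 2)]; region rows[8,12) x cols[0,4) = 4x4
Op 7 cut(3, 1): punch at orig (11,1); cuts so far [(9, 2), (11, 1)]; region rows[8,12) x cols[0,4) = 4x4
Unfold 1 (reflect across v@4): 4 holes -> [(9, 2), (9, 5), (11, 1), (11, 6)]
Unfold 2 (reflect across h@12): 8 holes -> [(9, 2), (9, 5), (11, 1), (11, 6), (12, 1), (12, 6), (14, 2), (14, 5)]
Unfold 3 (reflect across v@8): 16 holes -> [(9, 2), (9, 5), (9, 10), (9, 13), (11, 1), (11, 6), (11, 9), (11, 14), (12, 1), (12, 6), (12, 9), (12, 14), (14, 2), (14, 5), (14, 10), (14, 13)]
Unfold 4 (reflect across v@16): 32 holes -> [(9, 2), (9, 5), (9, 10), (9, 13), (9, 18), (9, 21), (9, 26), (9, 29), (11, 1), (11, 6), (11, 9), (11, 14), (11, 17), (11, 22), (11, 25), (11, 30), (12, 1), (12, 6), (12, 9), (12, 14), (12, 17), (12, 22), (12, 25), (12, 30), (14, 2), (14, 5), (14, 10), (14, 13), (14, 18), (14, 21), (14, 26), (14, 29)]
Unfold 5 (reflect across h@8): 64 holes -> [(1, 2), (1, 5), (1, 10), (1, 13), (1, 18), (1, 21), (1, 26), (1, 29), (3, 1), (3, 6), (3, 9), (3, 14), (3, 17), (3, 22), (3, 25), (3, 30), (4, 1), (4, 6), (4, 9), (4, 14), (4, 17), (4, 22), (4, 25), (4, 30), (6, 2), (6, 5), (6, 10), (6, 13), (6, 18), (6, 21), (6, 26), (6, 29), (9, 2), (9, 5), (9, 10), (9, 13), (9, 18), (9, 21), (9, 26), (9, 29), (11, 1), (11, 6), (11, 9), (11, 14), (11, 17), (11, 22), (11, 25), (11, 30), (12, 1), (12, 6), (12, 9), (12, 14), (12, 17), (12, 22), (12, 25), (12, 30), (14, 2), (14, 5), (14, 10), (14, 13), (14, 18), (14, 21), (14, 26), (14, 29)]
Holes: [(1, 2), (1, 5), (1, 10), (1, 13), (1, 18), (1, 21), (1, 26), (1, 29), (3, 1), (3, 6), (3, 9), (3, 14), (3, 17), (3, 22), (3, 25), (3, 30), (4, 1), (4, 6), (4, 9), (4, 14), (4, 17), (4, 22), (4, 25), (4, 30), (6, 2), (6, 5), (6, 10), (6, 13), (6, 18), (6, 21), (6, 26), (6, 29), (9, 2), (9, 5), (9, 10), (9, 13), (9, 18), (9, 21), (9, 26), (9, 29), (11, 1), (11, 6), (11, 9), (11, 14), (11, 17), (11, 22), (11, 25), (11, 30), (12, 1), (12, 6), (12, 9), (12, 14), (12, 17), (12, 22), (12, 25), (12, 30), (14, 2), (14, 5), (14, 10), (14, 13), (14, 18), (14, 21), (14, 26), (14, 29)]

Answer: no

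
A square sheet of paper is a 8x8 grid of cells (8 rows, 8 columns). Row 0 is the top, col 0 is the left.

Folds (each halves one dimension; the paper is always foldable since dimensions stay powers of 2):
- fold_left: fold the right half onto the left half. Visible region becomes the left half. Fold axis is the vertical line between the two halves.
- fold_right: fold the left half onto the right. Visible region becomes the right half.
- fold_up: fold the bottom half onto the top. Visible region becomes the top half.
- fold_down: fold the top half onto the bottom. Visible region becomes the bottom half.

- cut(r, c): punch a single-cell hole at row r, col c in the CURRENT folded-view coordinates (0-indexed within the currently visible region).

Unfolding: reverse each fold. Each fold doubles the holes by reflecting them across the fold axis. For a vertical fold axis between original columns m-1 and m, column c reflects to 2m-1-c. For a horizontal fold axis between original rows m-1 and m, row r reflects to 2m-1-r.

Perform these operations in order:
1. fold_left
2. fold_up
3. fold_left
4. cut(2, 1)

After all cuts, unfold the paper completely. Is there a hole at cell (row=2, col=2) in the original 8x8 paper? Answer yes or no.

Answer: yes

Derivation:
Op 1 fold_left: fold axis v@4; visible region now rows[0,8) x cols[0,4) = 8x4
Op 2 fold_up: fold axis h@4; visible region now rows[0,4) x cols[0,4) = 4x4
Op 3 fold_left: fold axis v@2; visible region now rows[0,4) x cols[0,2) = 4x2
Op 4 cut(2, 1): punch at orig (2,1); cuts so far [(2, 1)]; region rows[0,4) x cols[0,2) = 4x2
Unfold 1 (reflect across v@2): 2 holes -> [(2, 1), (2, 2)]
Unfold 2 (reflect across h@4): 4 holes -> [(2, 1), (2, 2), (5, 1), (5, 2)]
Unfold 3 (reflect across v@4): 8 holes -> [(2, 1), (2, 2), (2, 5), (2, 6), (5, 1), (5, 2), (5, 5), (5, 6)]
Holes: [(2, 1), (2, 2), (2, 5), (2, 6), (5, 1), (5, 2), (5, 5), (5, 6)]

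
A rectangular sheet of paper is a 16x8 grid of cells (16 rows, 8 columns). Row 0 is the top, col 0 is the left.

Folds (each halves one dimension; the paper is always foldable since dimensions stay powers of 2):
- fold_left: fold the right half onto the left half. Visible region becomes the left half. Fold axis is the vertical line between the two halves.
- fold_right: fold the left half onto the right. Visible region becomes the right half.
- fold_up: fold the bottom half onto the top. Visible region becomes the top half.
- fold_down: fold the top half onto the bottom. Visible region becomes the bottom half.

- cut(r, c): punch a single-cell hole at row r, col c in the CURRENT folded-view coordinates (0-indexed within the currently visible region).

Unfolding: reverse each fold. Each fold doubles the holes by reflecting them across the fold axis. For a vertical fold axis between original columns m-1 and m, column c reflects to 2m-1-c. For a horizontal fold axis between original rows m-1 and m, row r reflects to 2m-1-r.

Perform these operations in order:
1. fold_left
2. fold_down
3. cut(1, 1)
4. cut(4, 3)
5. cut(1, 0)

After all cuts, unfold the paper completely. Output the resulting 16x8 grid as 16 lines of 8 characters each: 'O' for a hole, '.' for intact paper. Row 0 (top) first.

Answer: ........
........
........
...OO...
........
........
OO....OO
........
........
OO....OO
........
........
...OO...
........
........
........

Derivation:
Op 1 fold_left: fold axis v@4; visible region now rows[0,16) x cols[0,4) = 16x4
Op 2 fold_down: fold axis h@8; visible region now rows[8,16) x cols[0,4) = 8x4
Op 3 cut(1, 1): punch at orig (9,1); cuts so far [(9, 1)]; region rows[8,16) x cols[0,4) = 8x4
Op 4 cut(4, 3): punch at orig (12,3); cuts so far [(9, 1), (12, 3)]; region rows[8,16) x cols[0,4) = 8x4
Op 5 cut(1, 0): punch at orig (9,0); cuts so far [(9, 0), (9, 1), (12, 3)]; region rows[8,16) x cols[0,4) = 8x4
Unfold 1 (reflect across h@8): 6 holes -> [(3, 3), (6, 0), (6, 1), (9, 0), (9, 1), (12, 3)]
Unfold 2 (reflect across v@4): 12 holes -> [(3, 3), (3, 4), (6, 0), (6, 1), (6, 6), (6, 7), (9, 0), (9, 1), (9, 6), (9, 7), (12, 3), (12, 4)]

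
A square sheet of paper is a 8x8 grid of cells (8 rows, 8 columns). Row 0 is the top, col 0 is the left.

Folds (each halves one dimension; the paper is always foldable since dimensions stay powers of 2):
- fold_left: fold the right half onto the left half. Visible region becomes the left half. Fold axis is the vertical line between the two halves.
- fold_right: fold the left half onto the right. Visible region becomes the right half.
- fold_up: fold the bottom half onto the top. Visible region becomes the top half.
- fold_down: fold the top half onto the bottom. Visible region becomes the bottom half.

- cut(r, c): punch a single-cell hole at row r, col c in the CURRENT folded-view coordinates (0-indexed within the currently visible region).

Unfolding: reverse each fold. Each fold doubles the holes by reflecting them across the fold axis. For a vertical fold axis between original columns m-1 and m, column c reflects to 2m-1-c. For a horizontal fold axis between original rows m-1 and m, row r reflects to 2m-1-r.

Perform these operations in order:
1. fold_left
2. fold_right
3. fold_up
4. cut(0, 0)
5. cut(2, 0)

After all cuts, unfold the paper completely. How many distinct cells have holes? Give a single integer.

Answer: 16

Derivation:
Op 1 fold_left: fold axis v@4; visible region now rows[0,8) x cols[0,4) = 8x4
Op 2 fold_right: fold axis v@2; visible region now rows[0,8) x cols[2,4) = 8x2
Op 3 fold_up: fold axis h@4; visible region now rows[0,4) x cols[2,4) = 4x2
Op 4 cut(0, 0): punch at orig (0,2); cuts so far [(0, 2)]; region rows[0,4) x cols[2,4) = 4x2
Op 5 cut(2, 0): punch at orig (2,2); cuts so far [(0, 2), (2, 2)]; region rows[0,4) x cols[2,4) = 4x2
Unfold 1 (reflect across h@4): 4 holes -> [(0, 2), (2, 2), (5, 2), (7, 2)]
Unfold 2 (reflect across v@2): 8 holes -> [(0, 1), (0, 2), (2, 1), (2, 2), (5, 1), (5, 2), (7, 1), (7, 2)]
Unfold 3 (reflect across v@4): 16 holes -> [(0, 1), (0, 2), (0, 5), (0, 6), (2, 1), (2, 2), (2, 5), (2, 6), (5, 1), (5, 2), (5, 5), (5, 6), (7, 1), (7, 2), (7, 5), (7, 6)]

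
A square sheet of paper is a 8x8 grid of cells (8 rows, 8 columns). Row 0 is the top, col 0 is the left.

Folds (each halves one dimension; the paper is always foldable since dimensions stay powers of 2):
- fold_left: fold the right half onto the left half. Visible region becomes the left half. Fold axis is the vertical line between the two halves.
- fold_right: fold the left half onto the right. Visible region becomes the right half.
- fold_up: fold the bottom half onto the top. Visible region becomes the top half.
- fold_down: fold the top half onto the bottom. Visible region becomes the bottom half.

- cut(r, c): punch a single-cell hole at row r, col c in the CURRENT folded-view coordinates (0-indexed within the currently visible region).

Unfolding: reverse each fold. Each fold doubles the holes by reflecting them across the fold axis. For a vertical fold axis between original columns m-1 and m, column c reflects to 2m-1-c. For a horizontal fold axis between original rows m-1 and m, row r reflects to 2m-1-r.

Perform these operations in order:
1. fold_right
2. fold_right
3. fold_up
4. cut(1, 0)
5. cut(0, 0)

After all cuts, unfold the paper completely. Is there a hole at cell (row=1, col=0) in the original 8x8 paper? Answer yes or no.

Op 1 fold_right: fold axis v@4; visible region now rows[0,8) x cols[4,8) = 8x4
Op 2 fold_right: fold axis v@6; visible region now rows[0,8) x cols[6,8) = 8x2
Op 3 fold_up: fold axis h@4; visible region now rows[0,4) x cols[6,8) = 4x2
Op 4 cut(1, 0): punch at orig (1,6); cuts so far [(1, 6)]; region rows[0,4) x cols[6,8) = 4x2
Op 5 cut(0, 0): punch at orig (0,6); cuts so far [(0, 6), (1, 6)]; region rows[0,4) x cols[6,8) = 4x2
Unfold 1 (reflect across h@4): 4 holes -> [(0, 6), (1, 6), (6, 6), (7, 6)]
Unfold 2 (reflect across v@6): 8 holes -> [(0, 5), (0, 6), (1, 5), (1, 6), (6, 5), (6, 6), (7, 5), (7, 6)]
Unfold 3 (reflect across v@4): 16 holes -> [(0, 1), (0, 2), (0, 5), (0, 6), (1, 1), (1, 2), (1, 5), (1, 6), (6, 1), (6, 2), (6, 5), (6, 6), (7, 1), (7, 2), (7, 5), (7, 6)]
Holes: [(0, 1), (0, 2), (0, 5), (0, 6), (1, 1), (1, 2), (1, 5), (1, 6), (6, 1), (6, 2), (6, 5), (6, 6), (7, 1), (7, 2), (7, 5), (7, 6)]

Answer: no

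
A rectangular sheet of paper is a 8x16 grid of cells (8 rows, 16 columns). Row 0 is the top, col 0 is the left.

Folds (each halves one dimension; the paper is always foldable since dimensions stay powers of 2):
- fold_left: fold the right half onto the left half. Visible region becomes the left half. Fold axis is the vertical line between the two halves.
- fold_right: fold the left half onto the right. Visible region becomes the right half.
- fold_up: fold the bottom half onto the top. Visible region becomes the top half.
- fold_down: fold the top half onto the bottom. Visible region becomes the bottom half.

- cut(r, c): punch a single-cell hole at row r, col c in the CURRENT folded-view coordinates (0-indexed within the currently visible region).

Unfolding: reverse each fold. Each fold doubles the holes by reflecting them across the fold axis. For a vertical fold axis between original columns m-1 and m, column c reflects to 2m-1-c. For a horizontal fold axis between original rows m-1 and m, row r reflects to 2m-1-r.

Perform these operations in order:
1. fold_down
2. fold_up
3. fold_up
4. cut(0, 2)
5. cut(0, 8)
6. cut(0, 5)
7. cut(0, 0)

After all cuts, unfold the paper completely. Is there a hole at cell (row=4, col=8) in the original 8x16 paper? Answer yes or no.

Op 1 fold_down: fold axis h@4; visible region now rows[4,8) x cols[0,16) = 4x16
Op 2 fold_up: fold axis h@6; visible region now rows[4,6) x cols[0,16) = 2x16
Op 3 fold_up: fold axis h@5; visible region now rows[4,5) x cols[0,16) = 1x16
Op 4 cut(0, 2): punch at orig (4,2); cuts so far [(4, 2)]; region rows[4,5) x cols[0,16) = 1x16
Op 5 cut(0, 8): punch at orig (4,8); cuts so far [(4, 2), (4, 8)]; region rows[4,5) x cols[0,16) = 1x16
Op 6 cut(0, 5): punch at orig (4,5); cuts so far [(4, 2), (4, 5), (4, 8)]; region rows[4,5) x cols[0,16) = 1x16
Op 7 cut(0, 0): punch at orig (4,0); cuts so far [(4, 0), (4, 2), (4, 5), (4, 8)]; region rows[4,5) x cols[0,16) = 1x16
Unfold 1 (reflect across h@5): 8 holes -> [(4, 0), (4, 2), (4, 5), (4, 8), (5, 0), (5, 2), (5, 5), (5, 8)]
Unfold 2 (reflect across h@6): 16 holes -> [(4, 0), (4, 2), (4, 5), (4, 8), (5, 0), (5, 2), (5, 5), (5, 8), (6, 0), (6, 2), (6, 5), (6, 8), (7, 0), (7, 2), (7, 5), (7, 8)]
Unfold 3 (reflect across h@4): 32 holes -> [(0, 0), (0, 2), (0, 5), (0, 8), (1, 0), (1, 2), (1, 5), (1, 8), (2, 0), (2, 2), (2, 5), (2, 8), (3, 0), (3, 2), (3, 5), (3, 8), (4, 0), (4, 2), (4, 5), (4, 8), (5, 0), (5, 2), (5, 5), (5, 8), (6, 0), (6, 2), (6, 5), (6, 8), (7, 0), (7, 2), (7, 5), (7, 8)]
Holes: [(0, 0), (0, 2), (0, 5), (0, 8), (1, 0), (1, 2), (1, 5), (1, 8), (2, 0), (2, 2), (2, 5), (2, 8), (3, 0), (3, 2), (3, 5), (3, 8), (4, 0), (4, 2), (4, 5), (4, 8), (5, 0), (5, 2), (5, 5), (5, 8), (6, 0), (6, 2), (6, 5), (6, 8), (7, 0), (7, 2), (7, 5), (7, 8)]

Answer: yes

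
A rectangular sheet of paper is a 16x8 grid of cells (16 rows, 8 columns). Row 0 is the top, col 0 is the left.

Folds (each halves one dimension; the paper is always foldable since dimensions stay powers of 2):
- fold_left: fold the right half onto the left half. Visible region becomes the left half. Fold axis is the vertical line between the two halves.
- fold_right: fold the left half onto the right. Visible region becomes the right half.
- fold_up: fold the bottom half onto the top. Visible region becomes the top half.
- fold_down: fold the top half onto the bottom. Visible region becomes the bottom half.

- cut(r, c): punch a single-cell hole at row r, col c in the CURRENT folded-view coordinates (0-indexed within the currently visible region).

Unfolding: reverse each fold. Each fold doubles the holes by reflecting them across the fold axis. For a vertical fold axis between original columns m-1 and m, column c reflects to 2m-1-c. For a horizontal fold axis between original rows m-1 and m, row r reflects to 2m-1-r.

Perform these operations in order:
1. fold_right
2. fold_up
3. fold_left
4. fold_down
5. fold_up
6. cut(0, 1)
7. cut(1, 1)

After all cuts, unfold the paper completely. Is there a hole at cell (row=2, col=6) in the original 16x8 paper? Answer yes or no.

Answer: yes

Derivation:
Op 1 fold_right: fold axis v@4; visible region now rows[0,16) x cols[4,8) = 16x4
Op 2 fold_up: fold axis h@8; visible region now rows[0,8) x cols[4,8) = 8x4
Op 3 fold_left: fold axis v@6; visible region now rows[0,8) x cols[4,6) = 8x2
Op 4 fold_down: fold axis h@4; visible region now rows[4,8) x cols[4,6) = 4x2
Op 5 fold_up: fold axis h@6; visible region now rows[4,6) x cols[4,6) = 2x2
Op 6 cut(0, 1): punch at orig (4,5); cuts so far [(4, 5)]; region rows[4,6) x cols[4,6) = 2x2
Op 7 cut(1, 1): punch at orig (5,5); cuts so far [(4, 5), (5, 5)]; region rows[4,6) x cols[4,6) = 2x2
Unfold 1 (reflect across h@6): 4 holes -> [(4, 5), (5, 5), (6, 5), (7, 5)]
Unfold 2 (reflect across h@4): 8 holes -> [(0, 5), (1, 5), (2, 5), (3, 5), (4, 5), (5, 5), (6, 5), (7, 5)]
Unfold 3 (reflect across v@6): 16 holes -> [(0, 5), (0, 6), (1, 5), (1, 6), (2, 5), (2, 6), (3, 5), (3, 6), (4, 5), (4, 6), (5, 5), (5, 6), (6, 5), (6, 6), (7, 5), (7, 6)]
Unfold 4 (reflect across h@8): 32 holes -> [(0, 5), (0, 6), (1, 5), (1, 6), (2, 5), (2, 6), (3, 5), (3, 6), (4, 5), (4, 6), (5, 5), (5, 6), (6, 5), (6, 6), (7, 5), (7, 6), (8, 5), (8, 6), (9, 5), (9, 6), (10, 5), (10, 6), (11, 5), (11, 6), (12, 5), (12, 6), (13, 5), (13, 6), (14, 5), (14, 6), (15, 5), (15, 6)]
Unfold 5 (reflect across v@4): 64 holes -> [(0, 1), (0, 2), (0, 5), (0, 6), (1, 1), (1, 2), (1, 5), (1, 6), (2, 1), (2, 2), (2, 5), (2, 6), (3, 1), (3, 2), (3, 5), (3, 6), (4, 1), (4, 2), (4, 5), (4, 6), (5, 1), (5, 2), (5, 5), (5, 6), (6, 1), (6, 2), (6, 5), (6, 6), (7, 1), (7, 2), (7, 5), (7, 6), (8, 1), (8, 2), (8, 5), (8, 6), (9, 1), (9, 2), (9, 5), (9, 6), (10, 1), (10, 2), (10, 5), (10, 6), (11, 1), (11, 2), (11, 5), (11, 6), (12, 1), (12, 2), (12, 5), (12, 6), (13, 1), (13, 2), (13, 5), (13, 6), (14, 1), (14, 2), (14, 5), (14, 6), (15, 1), (15, 2), (15, 5), (15, 6)]
Holes: [(0, 1), (0, 2), (0, 5), (0, 6), (1, 1), (1, 2), (1, 5), (1, 6), (2, 1), (2, 2), (2, 5), (2, 6), (3, 1), (3, 2), (3, 5), (3, 6), (4, 1), (4, 2), (4, 5), (4, 6), (5, 1), (5, 2), (5, 5), (5, 6), (6, 1), (6, 2), (6, 5), (6, 6), (7, 1), (7, 2), (7, 5), (7, 6), (8, 1), (8, 2), (8, 5), (8, 6), (9, 1), (9, 2), (9, 5), (9, 6), (10, 1), (10, 2), (10, 5), (10, 6), (11, 1), (11, 2), (11, 5), (11, 6), (12, 1), (12, 2), (12, 5), (12, 6), (13, 1), (13, 2), (13, 5), (13, 6), (14, 1), (14, 2), (14, 5), (14, 6), (15, 1), (15, 2), (15, 5), (15, 6)]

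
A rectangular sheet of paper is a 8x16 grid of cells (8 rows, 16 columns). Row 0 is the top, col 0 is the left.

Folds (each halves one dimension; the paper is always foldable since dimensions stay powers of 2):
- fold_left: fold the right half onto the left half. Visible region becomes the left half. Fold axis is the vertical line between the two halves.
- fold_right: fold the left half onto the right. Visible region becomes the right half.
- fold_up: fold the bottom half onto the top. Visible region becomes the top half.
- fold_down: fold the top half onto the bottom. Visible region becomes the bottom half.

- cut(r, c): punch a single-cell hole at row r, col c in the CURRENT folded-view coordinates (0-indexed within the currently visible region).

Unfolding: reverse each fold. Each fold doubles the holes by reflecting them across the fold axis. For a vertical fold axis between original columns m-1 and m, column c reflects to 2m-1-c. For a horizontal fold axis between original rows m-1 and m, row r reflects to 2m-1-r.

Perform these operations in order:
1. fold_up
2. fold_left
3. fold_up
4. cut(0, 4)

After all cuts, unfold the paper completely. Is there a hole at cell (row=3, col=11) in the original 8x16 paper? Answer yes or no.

Op 1 fold_up: fold axis h@4; visible region now rows[0,4) x cols[0,16) = 4x16
Op 2 fold_left: fold axis v@8; visible region now rows[0,4) x cols[0,8) = 4x8
Op 3 fold_up: fold axis h@2; visible region now rows[0,2) x cols[0,8) = 2x8
Op 4 cut(0, 4): punch at orig (0,4); cuts so far [(0, 4)]; region rows[0,2) x cols[0,8) = 2x8
Unfold 1 (reflect across h@2): 2 holes -> [(0, 4), (3, 4)]
Unfold 2 (reflect across v@8): 4 holes -> [(0, 4), (0, 11), (3, 4), (3, 11)]
Unfold 3 (reflect across h@4): 8 holes -> [(0, 4), (0, 11), (3, 4), (3, 11), (4, 4), (4, 11), (7, 4), (7, 11)]
Holes: [(0, 4), (0, 11), (3, 4), (3, 11), (4, 4), (4, 11), (7, 4), (7, 11)]

Answer: yes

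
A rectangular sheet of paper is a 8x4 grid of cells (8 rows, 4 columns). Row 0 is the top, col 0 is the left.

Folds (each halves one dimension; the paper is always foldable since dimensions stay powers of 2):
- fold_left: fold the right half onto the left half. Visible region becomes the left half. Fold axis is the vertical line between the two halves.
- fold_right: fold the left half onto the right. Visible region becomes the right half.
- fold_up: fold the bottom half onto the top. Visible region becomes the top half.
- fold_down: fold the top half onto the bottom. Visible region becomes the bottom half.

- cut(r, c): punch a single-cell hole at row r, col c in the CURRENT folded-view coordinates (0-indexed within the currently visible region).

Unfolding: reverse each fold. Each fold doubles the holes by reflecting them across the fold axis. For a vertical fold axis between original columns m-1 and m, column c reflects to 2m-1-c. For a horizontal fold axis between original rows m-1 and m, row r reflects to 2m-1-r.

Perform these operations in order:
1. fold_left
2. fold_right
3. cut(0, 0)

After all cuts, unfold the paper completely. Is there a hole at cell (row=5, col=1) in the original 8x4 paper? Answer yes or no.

Op 1 fold_left: fold axis v@2; visible region now rows[0,8) x cols[0,2) = 8x2
Op 2 fold_right: fold axis v@1; visible region now rows[0,8) x cols[1,2) = 8x1
Op 3 cut(0, 0): punch at orig (0,1); cuts so far [(0, 1)]; region rows[0,8) x cols[1,2) = 8x1
Unfold 1 (reflect across v@1): 2 holes -> [(0, 0), (0, 1)]
Unfold 2 (reflect across v@2): 4 holes -> [(0, 0), (0, 1), (0, 2), (0, 3)]
Holes: [(0, 0), (0, 1), (0, 2), (0, 3)]

Answer: no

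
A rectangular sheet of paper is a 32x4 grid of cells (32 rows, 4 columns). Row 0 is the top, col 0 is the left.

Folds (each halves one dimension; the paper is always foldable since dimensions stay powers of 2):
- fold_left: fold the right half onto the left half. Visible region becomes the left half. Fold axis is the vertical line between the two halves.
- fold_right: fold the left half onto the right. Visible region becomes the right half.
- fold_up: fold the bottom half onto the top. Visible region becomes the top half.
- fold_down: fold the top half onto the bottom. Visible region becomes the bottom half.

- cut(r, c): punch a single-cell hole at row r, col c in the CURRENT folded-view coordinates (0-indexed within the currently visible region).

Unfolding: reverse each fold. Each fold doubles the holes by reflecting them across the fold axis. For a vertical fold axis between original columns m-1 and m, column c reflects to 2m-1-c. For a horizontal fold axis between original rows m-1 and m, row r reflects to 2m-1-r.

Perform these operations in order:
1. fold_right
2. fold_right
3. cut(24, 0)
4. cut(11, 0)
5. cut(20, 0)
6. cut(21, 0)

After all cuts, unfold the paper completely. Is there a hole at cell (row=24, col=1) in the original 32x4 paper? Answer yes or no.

Answer: yes

Derivation:
Op 1 fold_right: fold axis v@2; visible region now rows[0,32) x cols[2,4) = 32x2
Op 2 fold_right: fold axis v@3; visible region now rows[0,32) x cols[3,4) = 32x1
Op 3 cut(24, 0): punch at orig (24,3); cuts so far [(24, 3)]; region rows[0,32) x cols[3,4) = 32x1
Op 4 cut(11, 0): punch at orig (11,3); cuts so far [(11, 3), (24, 3)]; region rows[0,32) x cols[3,4) = 32x1
Op 5 cut(20, 0): punch at orig (20,3); cuts so far [(11, 3), (20, 3), (24, 3)]; region rows[0,32) x cols[3,4) = 32x1
Op 6 cut(21, 0): punch at orig (21,3); cuts so far [(11, 3), (20, 3), (21, 3), (24, 3)]; region rows[0,32) x cols[3,4) = 32x1
Unfold 1 (reflect across v@3): 8 holes -> [(11, 2), (11, 3), (20, 2), (20, 3), (21, 2), (21, 3), (24, 2), (24, 3)]
Unfold 2 (reflect across v@2): 16 holes -> [(11, 0), (11, 1), (11, 2), (11, 3), (20, 0), (20, 1), (20, 2), (20, 3), (21, 0), (21, 1), (21, 2), (21, 3), (24, 0), (24, 1), (24, 2), (24, 3)]
Holes: [(11, 0), (11, 1), (11, 2), (11, 3), (20, 0), (20, 1), (20, 2), (20, 3), (21, 0), (21, 1), (21, 2), (21, 3), (24, 0), (24, 1), (24, 2), (24, 3)]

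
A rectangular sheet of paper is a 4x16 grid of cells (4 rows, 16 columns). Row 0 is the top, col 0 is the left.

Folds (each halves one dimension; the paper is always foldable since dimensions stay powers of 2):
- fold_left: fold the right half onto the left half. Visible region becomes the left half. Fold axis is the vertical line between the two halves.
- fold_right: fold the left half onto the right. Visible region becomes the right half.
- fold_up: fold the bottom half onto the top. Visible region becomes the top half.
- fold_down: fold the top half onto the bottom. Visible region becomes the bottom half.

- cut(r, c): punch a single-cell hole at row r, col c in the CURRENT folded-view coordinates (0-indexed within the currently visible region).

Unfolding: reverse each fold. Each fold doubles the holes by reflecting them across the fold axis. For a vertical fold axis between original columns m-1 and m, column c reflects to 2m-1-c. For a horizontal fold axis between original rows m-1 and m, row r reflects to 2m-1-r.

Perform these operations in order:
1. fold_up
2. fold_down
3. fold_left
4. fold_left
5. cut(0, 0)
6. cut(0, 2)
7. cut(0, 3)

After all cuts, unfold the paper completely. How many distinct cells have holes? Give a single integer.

Op 1 fold_up: fold axis h@2; visible region now rows[0,2) x cols[0,16) = 2x16
Op 2 fold_down: fold axis h@1; visible region now rows[1,2) x cols[0,16) = 1x16
Op 3 fold_left: fold axis v@8; visible region now rows[1,2) x cols[0,8) = 1x8
Op 4 fold_left: fold axis v@4; visible region now rows[1,2) x cols[0,4) = 1x4
Op 5 cut(0, 0): punch at orig (1,0); cuts so far [(1, 0)]; region rows[1,2) x cols[0,4) = 1x4
Op 6 cut(0, 2): punch at orig (1,2); cuts so far [(1, 0), (1, 2)]; region rows[1,2) x cols[0,4) = 1x4
Op 7 cut(0, 3): punch at orig (1,3); cuts so far [(1, 0), (1, 2), (1, 3)]; region rows[1,2) x cols[0,4) = 1x4
Unfold 1 (reflect across v@4): 6 holes -> [(1, 0), (1, 2), (1, 3), (1, 4), (1, 5), (1, 7)]
Unfold 2 (reflect across v@8): 12 holes -> [(1, 0), (1, 2), (1, 3), (1, 4), (1, 5), (1, 7), (1, 8), (1, 10), (1, 11), (1, 12), (1, 13), (1, 15)]
Unfold 3 (reflect across h@1): 24 holes -> [(0, 0), (0, 2), (0, 3), (0, 4), (0, 5), (0, 7), (0, 8), (0, 10), (0, 11), (0, 12), (0, 13), (0, 15), (1, 0), (1, 2), (1, 3), (1, 4), (1, 5), (1, 7), (1, 8), (1, 10), (1, 11), (1, 12), (1, 13), (1, 15)]
Unfold 4 (reflect across h@2): 48 holes -> [(0, 0), (0, 2), (0, 3), (0, 4), (0, 5), (0, 7), (0, 8), (0, 10), (0, 11), (0, 12), (0, 13), (0, 15), (1, 0), (1, 2), (1, 3), (1, 4), (1, 5), (1, 7), (1, 8), (1, 10), (1, 11), (1, 12), (1, 13), (1, 15), (2, 0), (2, 2), (2, 3), (2, 4), (2, 5), (2, 7), (2, 8), (2, 10), (2, 11), (2, 12), (2, 13), (2, 15), (3, 0), (3, 2), (3, 3), (3, 4), (3, 5), (3, 7), (3, 8), (3, 10), (3, 11), (3, 12), (3, 13), (3, 15)]

Answer: 48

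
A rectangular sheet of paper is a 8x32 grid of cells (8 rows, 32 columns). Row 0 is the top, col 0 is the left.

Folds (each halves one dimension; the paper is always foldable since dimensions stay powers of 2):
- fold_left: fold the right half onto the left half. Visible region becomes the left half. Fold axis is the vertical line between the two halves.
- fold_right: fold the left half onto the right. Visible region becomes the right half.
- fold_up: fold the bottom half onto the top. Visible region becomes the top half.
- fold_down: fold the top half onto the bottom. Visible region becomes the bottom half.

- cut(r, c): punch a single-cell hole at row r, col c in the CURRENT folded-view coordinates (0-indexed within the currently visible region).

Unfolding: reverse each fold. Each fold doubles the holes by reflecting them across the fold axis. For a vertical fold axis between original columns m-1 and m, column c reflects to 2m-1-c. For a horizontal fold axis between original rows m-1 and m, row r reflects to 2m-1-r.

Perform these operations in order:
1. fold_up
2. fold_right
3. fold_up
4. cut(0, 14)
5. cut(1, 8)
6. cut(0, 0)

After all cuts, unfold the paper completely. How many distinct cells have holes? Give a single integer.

Answer: 24

Derivation:
Op 1 fold_up: fold axis h@4; visible region now rows[0,4) x cols[0,32) = 4x32
Op 2 fold_right: fold axis v@16; visible region now rows[0,4) x cols[16,32) = 4x16
Op 3 fold_up: fold axis h@2; visible region now rows[0,2) x cols[16,32) = 2x16
Op 4 cut(0, 14): punch at orig (0,30); cuts so far [(0, 30)]; region rows[0,2) x cols[16,32) = 2x16
Op 5 cut(1, 8): punch at orig (1,24); cuts so far [(0, 30), (1, 24)]; region rows[0,2) x cols[16,32) = 2x16
Op 6 cut(0, 0): punch at orig (0,16); cuts so far [(0, 16), (0, 30), (1, 24)]; region rows[0,2) x cols[16,32) = 2x16
Unfold 1 (reflect across h@2): 6 holes -> [(0, 16), (0, 30), (1, 24), (2, 24), (3, 16), (3, 30)]
Unfold 2 (reflect across v@16): 12 holes -> [(0, 1), (0, 15), (0, 16), (0, 30), (1, 7), (1, 24), (2, 7), (2, 24), (3, 1), (3, 15), (3, 16), (3, 30)]
Unfold 3 (reflect across h@4): 24 holes -> [(0, 1), (0, 15), (0, 16), (0, 30), (1, 7), (1, 24), (2, 7), (2, 24), (3, 1), (3, 15), (3, 16), (3, 30), (4, 1), (4, 15), (4, 16), (4, 30), (5, 7), (5, 24), (6, 7), (6, 24), (7, 1), (7, 15), (7, 16), (7, 30)]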